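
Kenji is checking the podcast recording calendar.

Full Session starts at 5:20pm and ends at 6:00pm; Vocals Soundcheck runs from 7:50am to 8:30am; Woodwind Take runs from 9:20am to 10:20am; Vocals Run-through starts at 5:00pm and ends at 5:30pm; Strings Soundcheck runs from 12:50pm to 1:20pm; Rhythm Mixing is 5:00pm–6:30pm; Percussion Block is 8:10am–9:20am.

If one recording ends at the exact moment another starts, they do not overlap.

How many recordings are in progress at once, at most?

3

Sort all start/end points and keep a running count:
7:50am start Vocals Soundcheck → 1
8:10am start Percussion Block → 2
8:30am end Vocals Soundcheck → 1
9:20am end Percussion Block → 0
9:20am start Woodwind Take → 1
10:20am end Woodwind Take → 0
12:50pm start Strings Soundcheck → 1
1:20pm end Strings Soundcheck → 0
5:00pm start Rhythm Mixing → 1
5:00pm start Vocals Run-through → 2
5:20pm start Full Session → 3
5:30pm end Vocals Run-through → 2
6:00pm end Full Session → 1
6:30pm end Rhythm Mixing → 0
Peak is 3, at 5:20pm (Full Session, Rhythm Mixing, Vocals Run-through).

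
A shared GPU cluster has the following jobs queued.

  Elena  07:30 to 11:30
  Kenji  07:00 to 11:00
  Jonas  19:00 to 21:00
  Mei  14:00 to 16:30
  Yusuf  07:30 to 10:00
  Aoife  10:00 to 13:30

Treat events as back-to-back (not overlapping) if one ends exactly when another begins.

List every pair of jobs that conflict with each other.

Check each pair: they overlap iff neither finishes before the other starts.
Sorted by start: Kenji, Yusuf, Elena, Aoife, Mei, Jonas.
Yusuf starts before Kenji ends → Kenji and Yusuf overlap.
Elena starts before Kenji ends → Kenji and Elena overlap.
Aoife starts before Kenji ends → Kenji and Aoife overlap.
Mei starts after Kenji ends; Kenji is clear from here.
Elena starts before Yusuf ends → Yusuf and Elena overlap.
Aoife starts exactly when Yusuf ends (back-to-back, no overlap); Yusuf is clear from here.
Aoife starts before Elena ends → Elena and Aoife overlap.
Mei starts after Elena ends; Elena is clear from here.
Mei starts after Aoife ends; Aoife is clear from here.
Jonas starts after Mei ends.

Aoife & Elena, Aoife & Kenji, Elena & Kenji, Elena & Yusuf, Kenji & Yusuf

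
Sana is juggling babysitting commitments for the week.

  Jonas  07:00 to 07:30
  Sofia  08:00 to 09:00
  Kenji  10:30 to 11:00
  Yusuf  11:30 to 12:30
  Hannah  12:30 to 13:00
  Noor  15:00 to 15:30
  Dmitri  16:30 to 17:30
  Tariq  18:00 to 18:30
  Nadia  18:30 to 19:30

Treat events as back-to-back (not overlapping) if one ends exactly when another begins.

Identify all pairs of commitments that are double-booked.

no conflicts

Sorted by start: Jonas, Sofia, Kenji, Yusuf, Hannah, Noor, Dmitri, Tariq, Nadia.
Sofia starts after Jonas ends, so nothing later overlaps Jonas either.
Kenji starts after Sofia ends, so nothing later overlaps Sofia either.
Yusuf starts after Kenji ends, so nothing later overlaps Kenji either.
Hannah starts exactly when Yusuf ends (back-to-back, no overlap), so nothing later overlaps Yusuf either.
Noor starts after Hannah ends, so nothing later overlaps Hannah either.
Dmitri starts after Noor ends, so nothing later overlaps Noor either.
Tariq starts after Dmitri ends, so nothing later overlaps Dmitri either.
Nadia starts exactly when Tariq ends (back-to-back, no overlap).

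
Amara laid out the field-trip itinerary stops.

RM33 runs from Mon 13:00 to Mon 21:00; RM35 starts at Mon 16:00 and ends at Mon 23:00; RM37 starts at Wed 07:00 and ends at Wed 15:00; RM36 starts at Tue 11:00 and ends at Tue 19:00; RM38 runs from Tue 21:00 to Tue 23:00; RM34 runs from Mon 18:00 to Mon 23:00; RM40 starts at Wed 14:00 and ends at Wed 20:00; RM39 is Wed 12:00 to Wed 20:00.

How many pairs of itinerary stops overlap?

Two intervals overlap when each starts before the other ends.
Sorted by start: RM33, RM35, RM34, RM36, RM38, RM37, RM39, RM40.
RM35 starts before RM33 ends → RM33 and RM35 overlap.
RM34 starts before RM33 ends → RM33 and RM34 overlap.
RM36 starts after RM33 ends, so RM33 has no further overlaps.
RM34 starts before RM35 ends → RM35 and RM34 overlap.
RM36 starts after RM35 ends, so RM35 has no further overlaps.
RM36 starts after RM34 ends, so RM34 has no further overlaps.
RM38 starts after RM36 ends, so RM36 has no further overlaps.
RM37 starts after RM38 ends, so RM38 has no further overlaps.
RM39 starts before RM37 ends → RM37 and RM39 overlap.
RM40 starts before RM37 ends → RM37 and RM40 overlap.
RM40 starts before RM39 ends → RM39 and RM40 overlap.
Overlapping pairs: RM33 & RM34, RM33 & RM35, RM34 & RM35, RM37 & RM39, RM37 & RM40, RM39 & RM40 — 6 in total.

6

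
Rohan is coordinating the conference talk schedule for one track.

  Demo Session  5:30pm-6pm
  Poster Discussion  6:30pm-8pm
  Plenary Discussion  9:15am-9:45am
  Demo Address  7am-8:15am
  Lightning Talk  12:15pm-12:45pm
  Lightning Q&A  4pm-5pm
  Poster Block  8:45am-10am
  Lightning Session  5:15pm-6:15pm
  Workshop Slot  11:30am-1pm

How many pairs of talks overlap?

Check each pair: they overlap iff neither finishes before the other starts.
Sorted by start: Demo Address, Poster Block, Plenary Discussion, Workshop Slot, Lightning Talk, Lightning Q&A, Lightning Session, Demo Session, Poster Discussion.
Poster Block starts after Demo Address ends — done with Demo Address.
Plenary Discussion starts before Poster Block ends → Poster Block and Plenary Discussion overlap.
Workshop Slot starts after Poster Block ends — done with Poster Block.
Workshop Slot starts after Plenary Discussion ends — done with Plenary Discussion.
Lightning Talk starts before Workshop Slot ends → Workshop Slot and Lightning Talk overlap.
Lightning Q&A starts after Workshop Slot ends — done with Workshop Slot.
Lightning Q&A starts after Lightning Talk ends — done with Lightning Talk.
Lightning Session starts after Lightning Q&A ends — done with Lightning Q&A.
Demo Session starts before Lightning Session ends → Lightning Session and Demo Session overlap.
Poster Discussion starts after Lightning Session ends.
Poster Discussion starts after Demo Session ends.
Overlapping pairs: Demo Session & Lightning Session, Lightning Talk & Workshop Slot, Plenary Discussion & Poster Block — 3 in total.

3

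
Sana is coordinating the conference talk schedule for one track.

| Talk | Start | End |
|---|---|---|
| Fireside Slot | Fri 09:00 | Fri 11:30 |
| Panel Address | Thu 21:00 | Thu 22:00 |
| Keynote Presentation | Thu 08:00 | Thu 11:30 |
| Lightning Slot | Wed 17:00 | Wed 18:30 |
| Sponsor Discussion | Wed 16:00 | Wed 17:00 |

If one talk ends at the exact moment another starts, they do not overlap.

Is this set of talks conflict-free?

Yes

Two intervals overlap when each starts before the other ends.
Sorted by start: Sponsor Discussion, Lightning Slot, Keynote Presentation, Panel Address, Fireside Slot.
Lightning Slot starts exactly when Sponsor Discussion ends (back-to-back, no overlap) — done with Sponsor Discussion.
Keynote Presentation starts after Lightning Slot ends — done with Lightning Slot.
Panel Address starts after Keynote Presentation ends — done with Keynote Presentation.
Fireside Slot starts after Panel Address ends.
Every pair is clear; the schedule has no overlaps.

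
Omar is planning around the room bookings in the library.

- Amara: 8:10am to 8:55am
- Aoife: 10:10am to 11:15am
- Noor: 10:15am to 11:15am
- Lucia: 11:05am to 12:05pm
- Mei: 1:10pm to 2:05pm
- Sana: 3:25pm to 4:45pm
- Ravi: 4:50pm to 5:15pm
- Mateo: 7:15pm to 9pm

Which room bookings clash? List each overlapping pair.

Aoife & Lucia, Aoife & Noor, Lucia & Noor

Two intervals overlap when each starts before the other ends.
Sorted by start: Amara, Aoife, Noor, Lucia, Mei, Sana, Ravi, Mateo.
Aoife starts after Amara ends; Amara is clear from here.
Noor starts before Aoife ends → Aoife and Noor overlap.
Lucia starts before Aoife ends → Aoife and Lucia overlap.
Mei starts after Aoife ends; Aoife is clear from here.
Lucia starts before Noor ends → Noor and Lucia overlap.
Mei starts after Noor ends; Noor is clear from here.
Mei starts after Lucia ends; Lucia is clear from here.
Sana starts after Mei ends; Mei is clear from here.
Ravi starts after Sana ends; Sana is clear from here.
Mateo starts after Ravi ends.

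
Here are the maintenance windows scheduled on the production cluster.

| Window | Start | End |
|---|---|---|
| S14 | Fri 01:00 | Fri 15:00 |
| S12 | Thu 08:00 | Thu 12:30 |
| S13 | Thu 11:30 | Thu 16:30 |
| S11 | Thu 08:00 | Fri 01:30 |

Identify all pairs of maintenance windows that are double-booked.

S11 & S12, S11 & S13, S11 & S14, S12 & S13

Sorted by start: S11, S12, S13, S14.
S12 starts before S11 ends → S11 and S12 overlap.
S13 starts before S11 ends → S11 and S13 overlap.
S14 starts before S11 ends → S11 and S14 overlap.
S13 starts before S12 ends → S12 and S13 overlap.
S14 starts after S12 ends.
S14 starts after S13 ends.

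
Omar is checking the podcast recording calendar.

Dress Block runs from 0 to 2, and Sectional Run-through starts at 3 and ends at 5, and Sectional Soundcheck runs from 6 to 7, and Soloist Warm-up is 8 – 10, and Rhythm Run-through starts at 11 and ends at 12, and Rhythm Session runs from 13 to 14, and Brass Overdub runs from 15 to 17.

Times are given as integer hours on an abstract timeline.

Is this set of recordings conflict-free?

Sorted by start: Dress Block, Sectional Run-through, Sectional Soundcheck, Soloist Warm-up, Rhythm Run-through, Rhythm Session, Brass Overdub.
Sectional Run-through starts after Dress Block ends; Dress Block is clear from here.
Sectional Soundcheck starts after Sectional Run-through ends; Sectional Run-through is clear from here.
Soloist Warm-up starts after Sectional Soundcheck ends; Sectional Soundcheck is clear from here.
Rhythm Run-through starts after Soloist Warm-up ends; Soloist Warm-up is clear from here.
Rhythm Session starts after Rhythm Run-through ends; Rhythm Run-through is clear from here.
Brass Overdub starts after Rhythm Session ends.
Every pair is clear; the schedule has no overlaps.

Yes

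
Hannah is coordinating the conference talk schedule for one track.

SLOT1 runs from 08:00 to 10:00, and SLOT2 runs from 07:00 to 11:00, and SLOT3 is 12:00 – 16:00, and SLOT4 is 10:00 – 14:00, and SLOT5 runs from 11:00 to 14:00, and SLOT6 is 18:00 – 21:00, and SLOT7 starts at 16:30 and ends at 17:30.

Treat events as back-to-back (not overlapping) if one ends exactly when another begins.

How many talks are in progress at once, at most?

Sort all start/end points and keep a running count:
07:00 start SLOT2 → 1
08:00 start SLOT1 → 2
10:00 end SLOT1 → 1
10:00 start SLOT4 → 2
11:00 end SLOT2 → 1
11:00 start SLOT5 → 2
12:00 start SLOT3 → 3
14:00 end SLOT4 → 2
14:00 end SLOT5 → 1
16:00 end SLOT3 → 0
16:30 start SLOT7 → 1
17:30 end SLOT7 → 0
18:00 start SLOT6 → 1
21:00 end SLOT6 → 0
Peak is 3, at 12:00 (SLOT3, SLOT4, SLOT5).

3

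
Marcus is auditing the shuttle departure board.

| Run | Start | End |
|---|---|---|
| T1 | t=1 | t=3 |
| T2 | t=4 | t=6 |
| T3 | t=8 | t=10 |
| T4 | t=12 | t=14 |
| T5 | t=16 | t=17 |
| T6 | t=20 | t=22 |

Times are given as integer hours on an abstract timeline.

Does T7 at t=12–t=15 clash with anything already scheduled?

T1: ends t=3 at or before T7 starts t=12 → clear.
T2: ends t=6 at or before T7 starts t=12 → clear.
T3: ends t=10 at or before T7 starts t=12 → clear.
T4: starts t=12 before T7 ends t=15, and ends t=14 after T7 starts t=12 → overlap.
T5: starts t=16 at or after T7 ends t=15 → clear.
T6: starts t=20 at or after T7 ends t=15 → clear.
T7 overlaps T4.

Yes — it overlaps T4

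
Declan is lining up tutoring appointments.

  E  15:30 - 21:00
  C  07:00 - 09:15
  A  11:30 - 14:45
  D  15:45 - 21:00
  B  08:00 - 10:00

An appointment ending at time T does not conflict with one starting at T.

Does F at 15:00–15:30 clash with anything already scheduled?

No — it doesn't clash with anything

C: ends 09:15 at or before F starts 15:00 → clear.
B: ends 10:00 at or before F starts 15:00 → clear.
A: ends 14:45 at or before F starts 15:00 → clear.
E: starts 15:30 at or after F ends 15:30 → clear.
D: starts 15:45 at or after F ends 15:30 → clear.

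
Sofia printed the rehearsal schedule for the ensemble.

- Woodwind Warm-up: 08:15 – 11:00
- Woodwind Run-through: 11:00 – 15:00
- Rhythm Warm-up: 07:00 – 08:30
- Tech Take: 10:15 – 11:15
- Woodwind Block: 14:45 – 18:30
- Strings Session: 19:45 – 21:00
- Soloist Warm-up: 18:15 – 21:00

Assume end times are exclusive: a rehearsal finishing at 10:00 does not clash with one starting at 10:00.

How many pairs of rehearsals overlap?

Two intervals overlap when each starts before the other ends.
Sorted by start: Rhythm Warm-up, Woodwind Warm-up, Tech Take, Woodwind Run-through, Woodwind Block, Soloist Warm-up, Strings Session.
Woodwind Warm-up starts before Rhythm Warm-up ends → Rhythm Warm-up and Woodwind Warm-up overlap.
Tech Take starts after Rhythm Warm-up ends, so Rhythm Warm-up has no further overlaps.
Tech Take starts before Woodwind Warm-up ends → Woodwind Warm-up and Tech Take overlap.
Woodwind Run-through starts exactly when Woodwind Warm-up ends (back-to-back, no overlap), so Woodwind Warm-up has no further overlaps.
Woodwind Run-through starts before Tech Take ends → Tech Take and Woodwind Run-through overlap.
Woodwind Block starts after Tech Take ends, so Tech Take has no further overlaps.
Woodwind Block starts before Woodwind Run-through ends → Woodwind Run-through and Woodwind Block overlap.
Soloist Warm-up starts after Woodwind Run-through ends, so Woodwind Run-through has no further overlaps.
Soloist Warm-up starts before Woodwind Block ends → Woodwind Block and Soloist Warm-up overlap.
Strings Session starts after Woodwind Block ends.
Strings Session starts before Soloist Warm-up ends → Soloist Warm-up and Strings Session overlap.
Overlapping pairs: Rhythm Warm-up & Woodwind Warm-up, Soloist Warm-up & Strings Session, Soloist Warm-up & Woodwind Block, Tech Take & Woodwind Run-through, Tech Take & Woodwind Warm-up, Woodwind Block & Woodwind Run-through — 6 in total.

6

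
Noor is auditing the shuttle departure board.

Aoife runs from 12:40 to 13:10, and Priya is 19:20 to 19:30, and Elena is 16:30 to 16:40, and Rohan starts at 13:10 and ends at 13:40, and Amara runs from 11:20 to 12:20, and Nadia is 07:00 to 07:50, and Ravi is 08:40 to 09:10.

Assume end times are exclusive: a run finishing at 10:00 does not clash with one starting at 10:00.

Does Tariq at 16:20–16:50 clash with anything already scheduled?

Nadia: ends 07:50 at or before Tariq starts 16:20 → clear.
Ravi: ends 09:10 at or before Tariq starts 16:20 → clear.
Amara: ends 12:20 at or before Tariq starts 16:20 → clear.
Aoife: ends 13:10 at or before Tariq starts 16:20 → clear.
Rohan: ends 13:40 at or before Tariq starts 16:20 → clear.
Elena: starts 16:30 before Tariq ends 16:50, and ends 16:40 after Tariq starts 16:20 → overlap.
Priya: starts 19:20 at or after Tariq ends 16:50 → clear.
Tariq overlaps Elena.

Yes — it overlaps Elena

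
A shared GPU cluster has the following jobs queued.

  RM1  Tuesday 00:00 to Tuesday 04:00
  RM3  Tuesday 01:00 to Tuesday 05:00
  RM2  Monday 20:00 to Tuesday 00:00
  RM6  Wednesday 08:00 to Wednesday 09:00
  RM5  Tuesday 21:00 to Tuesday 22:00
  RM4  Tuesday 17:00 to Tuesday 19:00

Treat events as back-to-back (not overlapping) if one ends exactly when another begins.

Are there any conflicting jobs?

Yes

Sorted by start: RM2, RM1, RM3, RM4, RM5, RM6.
RM1 starts exactly when RM2 ends (back-to-back, no overlap), so RM2 has no further overlaps.
RM3 starts before RM1 ends → RM1 and RM3 overlap.
That's a conflict, so the schedule is not conflict-free.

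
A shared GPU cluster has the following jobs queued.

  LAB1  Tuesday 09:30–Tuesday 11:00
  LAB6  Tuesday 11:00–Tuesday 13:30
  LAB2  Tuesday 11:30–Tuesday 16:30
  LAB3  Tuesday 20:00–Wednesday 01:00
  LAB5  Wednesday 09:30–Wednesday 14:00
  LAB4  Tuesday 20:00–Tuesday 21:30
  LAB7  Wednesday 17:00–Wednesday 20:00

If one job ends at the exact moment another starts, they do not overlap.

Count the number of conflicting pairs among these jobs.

2

Sorted by start: LAB1, LAB6, LAB2, LAB3, LAB4, LAB5, LAB7.
LAB6 starts exactly when LAB1 ends (back-to-back, no overlap) — done with LAB1.
LAB2 starts before LAB6 ends → LAB6 and LAB2 overlap.
LAB3 starts after LAB6 ends — done with LAB6.
LAB3 starts after LAB2 ends — done with LAB2.
LAB4 starts before LAB3 ends → LAB3 and LAB4 overlap.
LAB5 starts after LAB3 ends — done with LAB3.
LAB5 starts after LAB4 ends — done with LAB4.
LAB7 starts after LAB5 ends.
Overlapping pairs: LAB2 & LAB6, LAB3 & LAB4 — 2 in total.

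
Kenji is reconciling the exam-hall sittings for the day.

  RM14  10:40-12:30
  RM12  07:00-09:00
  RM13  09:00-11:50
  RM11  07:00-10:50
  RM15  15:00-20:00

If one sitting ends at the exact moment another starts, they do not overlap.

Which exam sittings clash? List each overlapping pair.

Sorted by start: RM11, RM12, RM13, RM14, RM15.
RM12 starts before RM11 ends → RM11 and RM12 overlap.
RM13 starts before RM11 ends → RM11 and RM13 overlap.
RM14 starts before RM11 ends → RM11 and RM14 overlap.
RM15 starts after RM11 ends.
RM13 starts exactly when RM12 ends (back-to-back, no overlap), so nothing later overlaps RM12 either.
RM14 starts before RM13 ends → RM13 and RM14 overlap.
RM15 starts after RM13 ends.
RM15 starts after RM14 ends.

RM11 & RM12, RM11 & RM13, RM11 & RM14, RM13 & RM14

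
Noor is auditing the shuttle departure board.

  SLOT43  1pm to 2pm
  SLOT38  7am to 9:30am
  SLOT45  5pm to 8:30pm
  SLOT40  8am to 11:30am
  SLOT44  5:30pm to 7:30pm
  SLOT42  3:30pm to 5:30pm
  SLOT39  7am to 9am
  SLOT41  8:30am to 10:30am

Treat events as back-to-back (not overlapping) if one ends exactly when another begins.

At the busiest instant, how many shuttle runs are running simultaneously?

Sort all start/end points and keep a running count:
7am start SLOT38 → 1
7am start SLOT39 → 2
8am start SLOT40 → 3
8:30am start SLOT41 → 4
9am end SLOT39 → 3
9:30am end SLOT38 → 2
10:30am end SLOT41 → 1
11:30am end SLOT40 → 0
1pm start SLOT43 → 1
2pm end SLOT43 → 0
3:30pm start SLOT42 → 1
5pm start SLOT45 → 2
5:30pm end SLOT42 → 1
5:30pm start SLOT44 → 2
7:30pm end SLOT44 → 1
8:30pm end SLOT45 → 0
Peak is 4, at 8:30am (SLOT38, SLOT39, SLOT40, SLOT41).

4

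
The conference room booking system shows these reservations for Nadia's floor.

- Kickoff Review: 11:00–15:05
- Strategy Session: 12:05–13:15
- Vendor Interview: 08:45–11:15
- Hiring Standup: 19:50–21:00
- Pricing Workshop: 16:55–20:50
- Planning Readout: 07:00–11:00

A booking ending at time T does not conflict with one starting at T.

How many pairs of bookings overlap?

4

Sorted by start: Planning Readout, Vendor Interview, Kickoff Review, Strategy Session, Pricing Workshop, Hiring Standup.
Vendor Interview starts before Planning Readout ends → Planning Readout and Vendor Interview overlap.
Kickoff Review starts exactly when Planning Readout ends (back-to-back, no overlap), so nothing later overlaps Planning Readout either.
Kickoff Review starts before Vendor Interview ends → Vendor Interview and Kickoff Review overlap.
Strategy Session starts after Vendor Interview ends, so nothing later overlaps Vendor Interview either.
Strategy Session starts before Kickoff Review ends → Kickoff Review and Strategy Session overlap.
Pricing Workshop starts after Kickoff Review ends, so nothing later overlaps Kickoff Review either.
Pricing Workshop starts after Strategy Session ends, so nothing later overlaps Strategy Session either.
Hiring Standup starts before Pricing Workshop ends → Pricing Workshop and Hiring Standup overlap.
Overlapping pairs: Hiring Standup & Pricing Workshop, Kickoff Review & Strategy Session, Kickoff Review & Vendor Interview, Planning Readout & Vendor Interview — 4 in total.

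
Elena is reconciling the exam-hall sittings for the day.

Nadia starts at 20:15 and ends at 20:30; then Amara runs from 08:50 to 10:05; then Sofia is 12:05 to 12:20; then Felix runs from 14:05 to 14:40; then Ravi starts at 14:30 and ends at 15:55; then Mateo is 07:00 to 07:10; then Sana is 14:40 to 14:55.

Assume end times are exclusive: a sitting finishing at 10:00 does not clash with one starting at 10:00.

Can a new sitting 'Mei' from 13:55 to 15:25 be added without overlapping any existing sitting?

No — it overlaps Felix, Ravi, Sana

Mateo: ends 07:10 at or before Mei starts 13:55 → clear.
Amara: ends 10:05 at or before Mei starts 13:55 → clear.
Sofia: ends 12:20 at or before Mei starts 13:55 → clear.
Felix: starts 14:05 before Mei ends 15:25, and ends 14:40 after Mei starts 13:55 → overlap.
Ravi: starts 14:30 before Mei ends 15:25, and ends 15:55 after Mei starts 13:55 → overlap.
Sana: starts 14:40 before Mei ends 15:25, and ends 14:55 after Mei starts 13:55 → overlap.
Nadia: starts 20:15 at or after Mei ends 15:25 → clear.
Mei overlaps Felix, Ravi, Sana.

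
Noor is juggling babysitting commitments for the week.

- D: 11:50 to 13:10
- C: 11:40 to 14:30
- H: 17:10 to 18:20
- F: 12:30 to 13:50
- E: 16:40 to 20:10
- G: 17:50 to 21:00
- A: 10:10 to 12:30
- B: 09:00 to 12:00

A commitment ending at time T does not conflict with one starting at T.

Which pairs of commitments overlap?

A & B, A & C, A & D, B & C, B & D, C & D, C & F, D & F, E & G, E & H, G & H

Sorted by start: B, A, C, D, F, E, H, G.
A starts before B ends → B and A overlap.
C starts before B ends → B and C overlap.
D starts before B ends → B and D overlap.
F starts after B ends, so B has no further overlaps.
C starts before A ends → A and C overlap.
D starts before A ends → A and D overlap.
F starts exactly when A ends (back-to-back, no overlap), so A has no further overlaps.
D starts before C ends → C and D overlap.
F starts before C ends → C and F overlap.
E starts after C ends, so C has no further overlaps.
F starts before D ends → D and F overlap.
E starts after D ends, so D has no further overlaps.
E starts after F ends, so F has no further overlaps.
H starts before E ends → E and H overlap.
G starts before E ends → E and G overlap.
G starts before H ends → H and G overlap.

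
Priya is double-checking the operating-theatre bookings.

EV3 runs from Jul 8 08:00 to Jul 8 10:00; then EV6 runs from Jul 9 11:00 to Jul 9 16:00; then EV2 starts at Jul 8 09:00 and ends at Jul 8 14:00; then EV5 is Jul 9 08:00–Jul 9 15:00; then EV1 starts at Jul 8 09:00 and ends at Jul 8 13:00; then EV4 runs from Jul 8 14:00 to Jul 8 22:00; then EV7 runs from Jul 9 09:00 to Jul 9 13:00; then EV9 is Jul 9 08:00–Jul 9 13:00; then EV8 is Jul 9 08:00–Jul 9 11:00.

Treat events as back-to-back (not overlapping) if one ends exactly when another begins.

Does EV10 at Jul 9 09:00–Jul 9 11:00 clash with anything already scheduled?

EV3: ends Jul 8 10:00 at or before EV10 starts Jul 9 09:00 → clear.
EV1: ends Jul 8 13:00 at or before EV10 starts Jul 9 09:00 → clear.
EV2: ends Jul 8 14:00 at or before EV10 starts Jul 9 09:00 → clear.
EV4: ends Jul 8 22:00 at or before EV10 starts Jul 9 09:00 → clear.
EV5: starts Jul 9 08:00 before EV10 ends Jul 9 11:00, and ends Jul 9 15:00 after EV10 starts Jul 9 09:00 → overlap.
EV8: starts Jul 9 08:00 before EV10 ends Jul 9 11:00, and ends Jul 9 11:00 after EV10 starts Jul 9 09:00 → overlap.
EV9: starts Jul 9 08:00 before EV10 ends Jul 9 11:00, and ends Jul 9 13:00 after EV10 starts Jul 9 09:00 → overlap.
EV7: starts Jul 9 09:00 before EV10 ends Jul 9 11:00, and ends Jul 9 13:00 after EV10 starts Jul 9 09:00 → overlap.
EV6: starts Jul 9 11:00 at or after EV10 ends Jul 9 11:00 → clear.
EV10 overlaps EV5, EV7, EV8, EV9.

Yes — it overlaps EV5, EV7, EV8, EV9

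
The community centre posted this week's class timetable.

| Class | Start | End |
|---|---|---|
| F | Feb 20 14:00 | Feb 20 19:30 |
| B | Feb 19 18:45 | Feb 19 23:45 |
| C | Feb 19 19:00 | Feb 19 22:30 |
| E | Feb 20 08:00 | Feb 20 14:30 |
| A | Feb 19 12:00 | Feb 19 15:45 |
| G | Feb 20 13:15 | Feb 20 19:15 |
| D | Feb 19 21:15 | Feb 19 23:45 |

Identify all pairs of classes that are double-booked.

Sorted by start: A, B, C, D, E, G, F.
B starts after A ends; A is clear from here.
C starts before B ends → B and C overlap.
D starts before B ends → B and D overlap.
E starts after B ends; B is clear from here.
D starts before C ends → C and D overlap.
E starts after C ends; C is clear from here.
E starts after D ends; D is clear from here.
G starts before E ends → E and G overlap.
F starts before E ends → E and F overlap.
F starts before G ends → G and F overlap.

B & C, B & D, C & D, E & F, E & G, F & G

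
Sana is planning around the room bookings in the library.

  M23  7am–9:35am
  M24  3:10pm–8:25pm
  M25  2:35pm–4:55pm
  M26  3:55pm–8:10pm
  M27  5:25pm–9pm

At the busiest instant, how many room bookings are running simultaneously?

3

Sweep the timeline, counting +1 at each start and −1 at each end (ends before starts at a tie):
7am start M23 → 1
9:35am end M23 → 0
2:35pm start M25 → 1
3:10pm start M24 → 2
3:55pm start M26 → 3
4:55pm end M25 → 2
5:25pm start M27 → 3
8:10pm end M26 → 2
8:25pm end M24 → 1
9pm end M27 → 0
Peak is 3, at 3:55pm (M24, M25, M26).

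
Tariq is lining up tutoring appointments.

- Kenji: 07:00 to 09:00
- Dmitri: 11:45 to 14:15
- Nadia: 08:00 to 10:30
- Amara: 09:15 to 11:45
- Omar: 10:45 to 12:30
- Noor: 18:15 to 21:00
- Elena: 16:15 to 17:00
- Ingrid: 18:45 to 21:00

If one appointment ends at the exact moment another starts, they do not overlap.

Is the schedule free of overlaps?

No

Sorted by start: Kenji, Nadia, Amara, Omar, Dmitri, Elena, Noor, Ingrid.
Nadia starts before Kenji ends → Kenji and Nadia overlap.
That's a conflict, so the schedule is not conflict-free.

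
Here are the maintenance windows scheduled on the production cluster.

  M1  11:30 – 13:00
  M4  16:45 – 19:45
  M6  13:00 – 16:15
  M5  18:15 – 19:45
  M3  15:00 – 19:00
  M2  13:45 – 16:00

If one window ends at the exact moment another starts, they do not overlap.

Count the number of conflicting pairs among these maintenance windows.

Sorted by start: M1, M6, M2, M3, M4, M5.
M6 starts exactly when M1 ends (back-to-back, no overlap) — done with M1.
M2 starts before M6 ends → M6 and M2 overlap.
M3 starts before M6 ends → M6 and M3 overlap.
M4 starts after M6 ends — done with M6.
M3 starts before M2 ends → M2 and M3 overlap.
M4 starts after M2 ends — done with M2.
M4 starts before M3 ends → M3 and M4 overlap.
M5 starts before M3 ends → M3 and M5 overlap.
M5 starts before M4 ends → M4 and M5 overlap.
Overlapping pairs: M2 & M3, M2 & M6, M3 & M4, M3 & M5, M3 & M6, M4 & M5 — 6 in total.

6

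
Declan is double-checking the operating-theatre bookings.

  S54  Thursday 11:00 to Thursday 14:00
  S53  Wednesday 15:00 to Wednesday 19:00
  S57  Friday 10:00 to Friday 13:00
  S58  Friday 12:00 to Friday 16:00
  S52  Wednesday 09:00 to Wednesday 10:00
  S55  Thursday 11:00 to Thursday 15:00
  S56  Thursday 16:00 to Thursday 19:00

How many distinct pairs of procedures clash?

2

Sorted by start: S52, S53, S54, S55, S56, S57, S58.
S53 starts after S52 ends, so nothing later overlaps S52 either.
S54 starts after S53 ends, so nothing later overlaps S53 either.
S55 starts before S54 ends → S54 and S55 overlap.
S56 starts after S54 ends, so nothing later overlaps S54 either.
S56 starts after S55 ends, so nothing later overlaps S55 either.
S57 starts after S56 ends, so nothing later overlaps S56 either.
S58 starts before S57 ends → S57 and S58 overlap.
Overlapping pairs: S54 & S55, S57 & S58 — 2 in total.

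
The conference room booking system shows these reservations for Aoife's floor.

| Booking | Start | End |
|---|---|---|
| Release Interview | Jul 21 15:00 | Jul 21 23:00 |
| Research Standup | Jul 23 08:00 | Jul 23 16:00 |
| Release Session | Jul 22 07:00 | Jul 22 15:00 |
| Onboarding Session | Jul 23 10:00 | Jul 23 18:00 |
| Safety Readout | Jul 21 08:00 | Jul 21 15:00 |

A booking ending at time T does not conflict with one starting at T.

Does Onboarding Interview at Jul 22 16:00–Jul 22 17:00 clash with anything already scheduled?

Safety Readout: ends Jul 21 15:00 at or before Onboarding Interview starts Jul 22 16:00 → clear.
Release Interview: ends Jul 21 23:00 at or before Onboarding Interview starts Jul 22 16:00 → clear.
Release Session: ends Jul 22 15:00 at or before Onboarding Interview starts Jul 22 16:00 → clear.
Research Standup: starts Jul 23 08:00 at or after Onboarding Interview ends Jul 22 17:00 → clear.
Onboarding Session: starts Jul 23 10:00 at or after Onboarding Interview ends Jul 22 17:00 → clear.

No — it doesn't clash with anything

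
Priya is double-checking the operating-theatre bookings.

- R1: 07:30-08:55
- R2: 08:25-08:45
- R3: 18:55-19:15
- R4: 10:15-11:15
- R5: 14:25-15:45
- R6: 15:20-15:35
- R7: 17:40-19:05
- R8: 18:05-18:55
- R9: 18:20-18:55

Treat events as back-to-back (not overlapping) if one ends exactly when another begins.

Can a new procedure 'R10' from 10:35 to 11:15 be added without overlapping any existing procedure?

No — it overlaps R4

R1: ends 08:55 at or before R10 starts 10:35 → clear.
R2: ends 08:45 at or before R10 starts 10:35 → clear.
R4: starts 10:15 before R10 ends 11:15, and ends 11:15 after R10 starts 10:35 → overlap.
R5: starts 14:25 at or after R10 ends 11:15 → clear.
R6: starts 15:20 at or after R10 ends 11:15 → clear.
R7: starts 17:40 at or after R10 ends 11:15 → clear.
R8: starts 18:05 at or after R10 ends 11:15 → clear.
R9: starts 18:20 at or after R10 ends 11:15 → clear.
R3: starts 18:55 at or after R10 ends 11:15 → clear.
R10 overlaps R4.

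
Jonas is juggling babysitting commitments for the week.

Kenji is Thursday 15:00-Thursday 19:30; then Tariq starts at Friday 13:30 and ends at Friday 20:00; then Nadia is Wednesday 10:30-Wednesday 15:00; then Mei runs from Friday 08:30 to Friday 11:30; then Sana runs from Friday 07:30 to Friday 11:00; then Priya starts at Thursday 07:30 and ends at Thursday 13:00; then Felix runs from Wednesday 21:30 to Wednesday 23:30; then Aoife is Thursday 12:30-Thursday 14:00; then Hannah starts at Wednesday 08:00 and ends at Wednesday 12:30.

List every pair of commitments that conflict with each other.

Sorted by start: Hannah, Nadia, Felix, Priya, Aoife, Kenji, Sana, Mei, Tariq.
Nadia starts before Hannah ends → Hannah and Nadia overlap.
Felix starts after Hannah ends — done with Hannah.
Felix starts after Nadia ends — done with Nadia.
Priya starts after Felix ends — done with Felix.
Aoife starts before Priya ends → Priya and Aoife overlap.
Kenji starts after Priya ends — done with Priya.
Kenji starts after Aoife ends — done with Aoife.
Sana starts after Kenji ends — done with Kenji.
Mei starts before Sana ends → Sana and Mei overlap.
Tariq starts after Sana ends.
Tariq starts after Mei ends.

Aoife & Priya, Hannah & Nadia, Mei & Sana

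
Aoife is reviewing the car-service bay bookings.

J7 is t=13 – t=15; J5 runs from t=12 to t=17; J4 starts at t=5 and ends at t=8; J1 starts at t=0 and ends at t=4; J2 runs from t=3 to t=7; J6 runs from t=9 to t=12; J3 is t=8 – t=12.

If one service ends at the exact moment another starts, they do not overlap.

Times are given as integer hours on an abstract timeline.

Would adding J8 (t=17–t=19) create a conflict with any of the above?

No — it doesn't clash with anything

J1: ends t=4 at or before J8 starts t=17 → clear.
J2: ends t=7 at or before J8 starts t=17 → clear.
J4: ends t=8 at or before J8 starts t=17 → clear.
J3: ends t=12 at or before J8 starts t=17 → clear.
J6: ends t=12 at or before J8 starts t=17 → clear.
J5: ends t=17 at or before J8 starts t=17 → clear.
J7: ends t=15 at or before J8 starts t=17 → clear.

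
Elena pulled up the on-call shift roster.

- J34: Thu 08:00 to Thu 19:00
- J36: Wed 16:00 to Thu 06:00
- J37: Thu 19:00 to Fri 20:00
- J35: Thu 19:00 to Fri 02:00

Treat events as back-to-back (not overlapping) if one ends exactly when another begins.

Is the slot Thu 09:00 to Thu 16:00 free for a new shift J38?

J36: ends Thu 06:00 at or before J38 starts Thu 09:00 → clear.
J34: starts Thu 08:00 before J38 ends Thu 16:00, and ends Thu 19:00 after J38 starts Thu 09:00 → overlap.
J35: starts Thu 19:00 at or after J38 ends Thu 16:00 → clear.
J37: starts Thu 19:00 at or after J38 ends Thu 16:00 → clear.
J38 overlaps J34.

No — it overlaps J34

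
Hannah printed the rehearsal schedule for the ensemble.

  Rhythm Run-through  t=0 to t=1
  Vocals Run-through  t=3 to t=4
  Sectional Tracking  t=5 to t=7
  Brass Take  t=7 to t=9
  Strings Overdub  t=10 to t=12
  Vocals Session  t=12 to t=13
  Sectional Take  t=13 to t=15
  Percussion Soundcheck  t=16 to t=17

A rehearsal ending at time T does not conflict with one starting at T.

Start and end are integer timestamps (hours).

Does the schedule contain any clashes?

No

Sorted by start: Rhythm Run-through, Vocals Run-through, Sectional Tracking, Brass Take, Strings Overdub, Vocals Session, Sectional Take, Percussion Soundcheck.
Vocals Run-through starts after Rhythm Run-through ends; Rhythm Run-through is clear from here.
Sectional Tracking starts after Vocals Run-through ends; Vocals Run-through is clear from here.
Brass Take starts exactly when Sectional Tracking ends (back-to-back, no overlap); Sectional Tracking is clear from here.
Strings Overdub starts after Brass Take ends; Brass Take is clear from here.
Vocals Session starts exactly when Strings Overdub ends (back-to-back, no overlap); Strings Overdub is clear from here.
Sectional Take starts exactly when Vocals Session ends (back-to-back, no overlap); Vocals Session is clear from here.
Percussion Soundcheck starts after Sectional Take ends.
Every pair is clear; the schedule has no overlaps.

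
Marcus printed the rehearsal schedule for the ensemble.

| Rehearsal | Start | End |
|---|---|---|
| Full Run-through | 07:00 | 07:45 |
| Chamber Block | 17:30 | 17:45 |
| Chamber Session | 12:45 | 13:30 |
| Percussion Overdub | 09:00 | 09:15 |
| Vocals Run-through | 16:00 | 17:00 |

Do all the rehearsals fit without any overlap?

Sorted by start: Full Run-through, Percussion Overdub, Chamber Session, Vocals Run-through, Chamber Block.
Percussion Overdub starts after Full Run-through ends, so Full Run-through has no further overlaps.
Chamber Session starts after Percussion Overdub ends, so Percussion Overdub has no further overlaps.
Vocals Run-through starts after Chamber Session ends, so Chamber Session has no further overlaps.
Chamber Block starts after Vocals Run-through ends.
Every pair is clear; the schedule has no overlaps.

Yes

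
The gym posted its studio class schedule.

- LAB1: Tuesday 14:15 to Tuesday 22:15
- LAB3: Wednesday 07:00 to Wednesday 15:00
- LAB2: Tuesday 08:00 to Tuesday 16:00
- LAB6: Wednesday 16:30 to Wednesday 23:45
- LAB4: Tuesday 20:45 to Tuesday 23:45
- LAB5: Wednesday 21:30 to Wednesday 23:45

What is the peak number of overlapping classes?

2

Walk through starts and ends in time order (an end at T is processed before a start at T):
Tuesday 08:00 start LAB2 → 1
Tuesday 14:15 start LAB1 → 2
Tuesday 16:00 end LAB2 → 1
Tuesday 20:45 start LAB4 → 2
Tuesday 22:15 end LAB1 → 1
Tuesday 23:45 end LAB4 → 0
Wednesday 07:00 start LAB3 → 1
Wednesday 15:00 end LAB3 → 0
Wednesday 16:30 start LAB6 → 1
Wednesday 21:30 start LAB5 → 2
Wednesday 23:45 end LAB5 → 1
Wednesday 23:45 end LAB6 → 0
Peak is 2, at Tuesday 14:15 (LAB1, LAB2).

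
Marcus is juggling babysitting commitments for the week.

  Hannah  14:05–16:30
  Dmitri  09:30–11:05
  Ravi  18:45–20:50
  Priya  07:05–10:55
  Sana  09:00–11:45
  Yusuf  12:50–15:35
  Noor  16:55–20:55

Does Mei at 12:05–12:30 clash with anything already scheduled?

Priya: ends 10:55 at or before Mei starts 12:05 → clear.
Sana: ends 11:45 at or before Mei starts 12:05 → clear.
Dmitri: ends 11:05 at or before Mei starts 12:05 → clear.
Yusuf: starts 12:50 at or after Mei ends 12:30 → clear.
Hannah: starts 14:05 at or after Mei ends 12:30 → clear.
Noor: starts 16:55 at or after Mei ends 12:30 → clear.
Ravi: starts 18:45 at or after Mei ends 12:30 → clear.

No — it doesn't clash with anything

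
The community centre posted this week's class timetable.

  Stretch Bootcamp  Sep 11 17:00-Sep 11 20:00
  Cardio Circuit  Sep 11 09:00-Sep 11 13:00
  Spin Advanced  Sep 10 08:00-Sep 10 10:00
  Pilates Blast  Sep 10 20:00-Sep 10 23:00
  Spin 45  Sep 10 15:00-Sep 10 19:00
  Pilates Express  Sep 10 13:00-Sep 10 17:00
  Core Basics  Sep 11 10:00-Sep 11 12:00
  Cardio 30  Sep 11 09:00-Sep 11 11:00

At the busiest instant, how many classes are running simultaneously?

Sweep the timeline, counting +1 at each start and −1 at each end (ends before starts at a tie):
Sep 10 08:00 start Spin Advanced → 1
Sep 10 10:00 end Spin Advanced → 0
Sep 10 13:00 start Pilates Express → 1
Sep 10 15:00 start Spin 45 → 2
Sep 10 17:00 end Pilates Express → 1
Sep 10 19:00 end Spin 45 → 0
Sep 10 20:00 start Pilates Blast → 1
Sep 10 23:00 end Pilates Blast → 0
Sep 11 09:00 start Cardio 30 → 1
Sep 11 09:00 start Cardio Circuit → 2
Sep 11 10:00 start Core Basics → 3
Sep 11 11:00 end Cardio 30 → 2
Sep 11 12:00 end Core Basics → 1
Sep 11 13:00 end Cardio Circuit → 0
Sep 11 17:00 start Stretch Bootcamp → 1
Sep 11 20:00 end Stretch Bootcamp → 0
Peak is 3, at Sep 11 10:00 (Cardio 30, Cardio Circuit, Core Basics).

3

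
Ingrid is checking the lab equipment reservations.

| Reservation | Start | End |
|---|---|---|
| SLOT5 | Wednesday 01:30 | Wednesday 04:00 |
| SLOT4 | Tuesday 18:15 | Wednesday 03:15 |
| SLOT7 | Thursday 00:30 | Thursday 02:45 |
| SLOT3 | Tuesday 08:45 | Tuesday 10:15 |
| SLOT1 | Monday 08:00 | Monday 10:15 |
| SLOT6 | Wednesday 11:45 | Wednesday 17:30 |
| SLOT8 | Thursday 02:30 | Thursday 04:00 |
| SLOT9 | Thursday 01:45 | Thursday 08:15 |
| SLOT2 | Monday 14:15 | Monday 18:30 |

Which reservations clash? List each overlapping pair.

Two intervals overlap when each starts before the other ends.
Sorted by start: SLOT1, SLOT2, SLOT3, SLOT4, SLOT5, SLOT6, SLOT7, SLOT9, SLOT8.
SLOT2 starts after SLOT1 ends, so SLOT1 has no further overlaps.
SLOT3 starts after SLOT2 ends, so SLOT2 has no further overlaps.
SLOT4 starts after SLOT3 ends, so SLOT3 has no further overlaps.
SLOT5 starts before SLOT4 ends → SLOT4 and SLOT5 overlap.
SLOT6 starts after SLOT4 ends, so SLOT4 has no further overlaps.
SLOT6 starts after SLOT5 ends, so SLOT5 has no further overlaps.
SLOT7 starts after SLOT6 ends, so SLOT6 has no further overlaps.
SLOT9 starts before SLOT7 ends → SLOT7 and SLOT9 overlap.
SLOT8 starts before SLOT7 ends → SLOT7 and SLOT8 overlap.
SLOT8 starts before SLOT9 ends → SLOT9 and SLOT8 overlap.

SLOT4 & SLOT5, SLOT7 & SLOT8, SLOT7 & SLOT9, SLOT8 & SLOT9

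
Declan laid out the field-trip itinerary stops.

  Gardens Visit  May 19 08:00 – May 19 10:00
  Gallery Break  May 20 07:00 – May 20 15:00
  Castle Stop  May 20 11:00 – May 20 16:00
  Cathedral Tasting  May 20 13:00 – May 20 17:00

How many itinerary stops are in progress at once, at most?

3

Sweep the timeline, counting +1 at each start and −1 at each end (ends before starts at a tie):
May 19 08:00 start Gardens Visit → 1
May 19 10:00 end Gardens Visit → 0
May 20 07:00 start Gallery Break → 1
May 20 11:00 start Castle Stop → 2
May 20 13:00 start Cathedral Tasting → 3
May 20 15:00 end Gallery Break → 2
May 20 16:00 end Castle Stop → 1
May 20 17:00 end Cathedral Tasting → 0
Peak is 3, at May 20 13:00 (Castle Stop, Cathedral Tasting, Gallery Break).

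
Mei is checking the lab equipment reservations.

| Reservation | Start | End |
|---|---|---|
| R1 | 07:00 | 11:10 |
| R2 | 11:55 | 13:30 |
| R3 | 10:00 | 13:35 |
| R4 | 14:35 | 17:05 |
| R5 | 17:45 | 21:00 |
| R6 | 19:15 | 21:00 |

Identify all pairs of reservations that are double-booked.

R1 & R3, R2 & R3, R5 & R6

Sorted by start: R1, R3, R2, R4, R5, R6.
R3 starts before R1 ends → R1 and R3 overlap.
R2 starts after R1 ends — done with R1.
R2 starts before R3 ends → R3 and R2 overlap.
R4 starts after R3 ends — done with R3.
R4 starts after R2 ends — done with R2.
R5 starts after R4 ends — done with R4.
R6 starts before R5 ends → R5 and R6 overlap.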